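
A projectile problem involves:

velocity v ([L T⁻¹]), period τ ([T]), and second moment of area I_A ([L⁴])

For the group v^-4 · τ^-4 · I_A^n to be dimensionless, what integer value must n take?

Balance the L exponent: (4)·n from I_A, plus −4·(1) − 4·(0) = -4 from the rest, must sum to zero.
4n − 4 = 0, so n = 1.

1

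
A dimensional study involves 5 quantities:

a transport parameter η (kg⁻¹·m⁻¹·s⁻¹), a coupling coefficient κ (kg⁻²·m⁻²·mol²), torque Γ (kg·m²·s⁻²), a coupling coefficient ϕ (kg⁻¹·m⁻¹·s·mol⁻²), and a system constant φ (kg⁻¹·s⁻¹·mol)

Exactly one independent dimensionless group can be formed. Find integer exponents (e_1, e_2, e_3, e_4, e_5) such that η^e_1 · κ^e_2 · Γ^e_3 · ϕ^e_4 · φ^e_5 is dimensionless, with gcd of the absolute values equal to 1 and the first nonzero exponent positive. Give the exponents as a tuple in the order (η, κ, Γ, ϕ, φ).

M: e_1·(-1) + e_2·(-2) + e_3·(1) + e_4·(-1) + e_5·(-1) = 0
L: e_1·(-1) + e_2·(-2) + e_3·(2) + e_4·(-1) + e_5·(0) = 0
T: e_1·(-1) + e_2·(0) + e_3·(-2) + e_4·(1) + e_5·(-1) = 0
N: e_1·(0) + e_2·(2) + e_3·(0) + e_4·(-2) + e_5·(1) = 0
Solving this homogeneous linear system for the smallest-integer solution (first nonzero entry positive) gives (1, -2, -2, -1, 2).

(1, -2, -2, -1, 2)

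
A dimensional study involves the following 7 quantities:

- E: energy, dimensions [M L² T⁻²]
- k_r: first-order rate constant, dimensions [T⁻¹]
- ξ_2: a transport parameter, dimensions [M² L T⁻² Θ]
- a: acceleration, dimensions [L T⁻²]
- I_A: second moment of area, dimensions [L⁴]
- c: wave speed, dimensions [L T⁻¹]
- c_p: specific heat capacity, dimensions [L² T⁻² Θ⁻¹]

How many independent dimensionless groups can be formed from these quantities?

There are 7 variables and 4 base dimensions (M, L, T, Θ).
The dimension matrix has rank 4.
Independent dimensionless groups: 7 − 4 = 3.

3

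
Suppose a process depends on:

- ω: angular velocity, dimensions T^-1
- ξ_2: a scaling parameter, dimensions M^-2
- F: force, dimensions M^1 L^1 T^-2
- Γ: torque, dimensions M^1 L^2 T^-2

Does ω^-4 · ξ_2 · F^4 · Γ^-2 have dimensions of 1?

Sum the exponent of each base dimension across the product:
  M: −4·[ω]_M + [ξ_2]_M + 4·[F]_M − 2·[Γ]_M = −4·(0) + (-2) + 4·(1) − 2·(1) = 0
  L: −4·[ω]_L + [ξ_2]_L + 4·[F]_L − 2·[Γ]_L = −4·(0) + (0) + 4·(1) − 2·(2) = 0
  T: −4·[ω]_T + [ξ_2]_T + 4·[F]_T − 2·[Γ]_T = −4·(-1) + (0) + 4·(-2) − 2·(-2) = 0
All base exponents vanish — dimensionless.

yes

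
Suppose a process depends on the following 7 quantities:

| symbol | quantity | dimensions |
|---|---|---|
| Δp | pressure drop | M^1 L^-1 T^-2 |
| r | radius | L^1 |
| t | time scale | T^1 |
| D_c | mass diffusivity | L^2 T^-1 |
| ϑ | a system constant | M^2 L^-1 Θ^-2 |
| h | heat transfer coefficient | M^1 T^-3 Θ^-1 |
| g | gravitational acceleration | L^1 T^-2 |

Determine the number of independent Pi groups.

There are 7 variables and 4 base dimensions (M, L, T, Θ).
The dimension matrix has rank 4.
Independent dimensionless groups: 7 − 4 = 3.

3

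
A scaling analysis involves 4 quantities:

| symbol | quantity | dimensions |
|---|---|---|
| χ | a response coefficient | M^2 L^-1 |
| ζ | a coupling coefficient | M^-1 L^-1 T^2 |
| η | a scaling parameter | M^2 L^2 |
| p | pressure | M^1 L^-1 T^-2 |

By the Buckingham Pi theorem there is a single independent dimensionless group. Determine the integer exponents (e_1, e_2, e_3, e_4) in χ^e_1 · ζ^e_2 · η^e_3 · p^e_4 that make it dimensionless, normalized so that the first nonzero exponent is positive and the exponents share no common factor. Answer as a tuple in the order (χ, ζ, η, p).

M: e_1·(2) + e_2·(-1) + e_3·(2) + e_4·(1) = 0
L: e_1·(-1) + e_2·(-1) + e_3·(2) + e_4·(-1) = 0
T: e_1·(0) + e_2·(2) + e_3·(0) + e_4·(-2) = 0
Solving this homogeneous linear system for the smallest-integer solution (first nonzero entry positive) gives (2, -3, -2, -3).

(2, -3, -2, -3)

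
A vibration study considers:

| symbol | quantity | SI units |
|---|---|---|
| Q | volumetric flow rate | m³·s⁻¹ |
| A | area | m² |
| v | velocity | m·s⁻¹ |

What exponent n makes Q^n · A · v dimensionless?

Balance the L exponent: (3)·n from Q, plus (2) + (1) = 3 from the rest, must sum to zero.
3n + 3 = 0, so n = -1.

-1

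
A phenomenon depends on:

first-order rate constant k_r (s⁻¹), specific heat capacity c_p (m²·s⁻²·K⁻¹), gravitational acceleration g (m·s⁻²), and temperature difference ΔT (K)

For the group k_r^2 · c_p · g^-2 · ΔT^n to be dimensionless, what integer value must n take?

Balance the Θ exponent: (1)·n from ΔT, plus 2·(0) + (-1) − 2·(0) = -1 from the rest, must sum to zero.
n − 1 = 0, so n = 1.

1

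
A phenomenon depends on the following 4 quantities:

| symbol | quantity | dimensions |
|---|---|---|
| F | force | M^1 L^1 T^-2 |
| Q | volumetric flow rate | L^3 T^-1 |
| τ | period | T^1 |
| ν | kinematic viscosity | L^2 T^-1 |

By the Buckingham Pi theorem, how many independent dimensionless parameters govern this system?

There are 4 variables and 3 base dimensions (M, L, T).
The dimension matrix has rank 3.
Independent dimensionless groups: 4 − 3 = 1.

1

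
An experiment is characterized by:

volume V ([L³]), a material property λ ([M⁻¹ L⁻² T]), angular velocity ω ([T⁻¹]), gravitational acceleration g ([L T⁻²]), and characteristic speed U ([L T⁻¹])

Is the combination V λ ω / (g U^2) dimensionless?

no

Sum the exponent of each base dimension across the product:
  M: [V]_M + [λ]_M + [ω]_M − [g]_M − 2·[U]_M = (0) + (-1) + (0) − (0) − 2·(0) = -1
  L: [V]_L + [λ]_L + [ω]_L − [g]_L − 2·[U]_L = (3) + (-2) + (0) − (1) − 2·(1) = -2
  T: [V]_T + [λ]_T + [ω]_T − [g]_T − 2·[U]_T = (0) + (1) + (-1) − (-2) − 2·(-1) = 4
Net dimensions [M⁻¹ L⁻² T⁴] ≠ [1] — not dimensionless.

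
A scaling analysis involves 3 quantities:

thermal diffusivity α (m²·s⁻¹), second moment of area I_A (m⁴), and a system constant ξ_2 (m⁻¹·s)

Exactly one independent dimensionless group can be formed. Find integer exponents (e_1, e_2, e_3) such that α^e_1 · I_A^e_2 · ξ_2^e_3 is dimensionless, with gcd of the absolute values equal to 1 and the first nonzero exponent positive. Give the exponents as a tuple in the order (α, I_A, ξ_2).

L: e_1·(2) + e_2·(4) + e_3·(-1) = 0
T: e_1·(-1) + e_2·(0) + e_3·(1) = 0
Solving this homogeneous linear system for the smallest-integer solution (first nonzero entry positive) gives (4, -1, 4).

(4, -1, 4)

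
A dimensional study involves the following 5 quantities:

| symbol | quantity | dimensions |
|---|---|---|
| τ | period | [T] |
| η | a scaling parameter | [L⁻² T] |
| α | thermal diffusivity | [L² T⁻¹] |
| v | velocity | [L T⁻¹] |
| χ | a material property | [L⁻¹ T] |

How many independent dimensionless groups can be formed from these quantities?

There are 5 variables and 2 base dimensions (L, T).
The dimension matrix has rank 2.
Independent dimensionless groups: 5 − 2 = 3.

3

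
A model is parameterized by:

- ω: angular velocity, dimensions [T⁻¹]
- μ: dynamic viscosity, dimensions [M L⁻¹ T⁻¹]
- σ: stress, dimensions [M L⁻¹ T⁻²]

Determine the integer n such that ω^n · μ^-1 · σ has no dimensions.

Balance the T exponent: (-1)·n from ω, plus −(-1) + (-2) = -1 from the rest, must sum to zero.
−n − 1 = 0, so n = -1.

-1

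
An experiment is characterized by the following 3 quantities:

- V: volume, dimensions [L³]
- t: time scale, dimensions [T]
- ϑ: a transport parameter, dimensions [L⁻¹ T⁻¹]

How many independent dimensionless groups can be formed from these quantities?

1

There are 3 variables and 2 base dimensions (L, T).
The dimension matrix has rank 2.
Independent dimensionless groups: 3 − 2 = 1.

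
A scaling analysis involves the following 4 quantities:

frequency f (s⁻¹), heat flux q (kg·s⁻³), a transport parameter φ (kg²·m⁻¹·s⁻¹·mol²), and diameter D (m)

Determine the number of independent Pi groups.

There are 4 variables and 4 base dimensions (M, L, T, N).
The dimension matrix has rank 4.
Independent dimensionless groups: 4 − 4 = 0.

0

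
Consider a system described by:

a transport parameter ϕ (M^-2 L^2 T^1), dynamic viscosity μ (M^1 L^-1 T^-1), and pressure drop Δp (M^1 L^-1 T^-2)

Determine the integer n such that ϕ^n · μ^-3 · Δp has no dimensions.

-1

Balance the M exponent: (-2)·n from ϕ, plus −3·(1) + (1) = -2 from the rest, must sum to zero.
-2n − 2 = 0, so n = -1.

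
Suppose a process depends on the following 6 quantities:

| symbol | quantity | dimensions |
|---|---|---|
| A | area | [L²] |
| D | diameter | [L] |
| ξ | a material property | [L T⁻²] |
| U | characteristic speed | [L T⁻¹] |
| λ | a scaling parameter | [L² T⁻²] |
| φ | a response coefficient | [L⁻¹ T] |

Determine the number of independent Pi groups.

4

There are 6 variables and 2 base dimensions (L, T).
The dimension matrix has rank 2.
Independent dimensionless groups: 6 − 2 = 4.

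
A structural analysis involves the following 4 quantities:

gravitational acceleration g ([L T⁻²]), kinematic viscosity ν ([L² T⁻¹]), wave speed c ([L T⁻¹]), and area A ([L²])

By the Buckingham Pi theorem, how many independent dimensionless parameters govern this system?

2

There are 4 variables and 2 base dimensions (L, T).
The dimension matrix has rank 2.
Independent dimensionless groups: 4 − 2 = 2.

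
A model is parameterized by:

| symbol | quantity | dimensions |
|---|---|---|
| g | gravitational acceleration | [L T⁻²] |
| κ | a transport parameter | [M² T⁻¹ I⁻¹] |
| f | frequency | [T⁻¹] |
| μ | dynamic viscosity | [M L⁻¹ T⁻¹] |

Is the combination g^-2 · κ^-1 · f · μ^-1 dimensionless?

no

Sum the exponent of each base dimension across the product:
  M: −2·[g]_M − [κ]_M + [f]_M − [μ]_M = −2·(0) − (2) + (0) − (1) = -3
  L: −2·[g]_L − [κ]_L + [f]_L − [μ]_L = −2·(1) − (0) + (0) − (-1) = -1
  T: −2·[g]_T − [κ]_T + [f]_T − [μ]_T = −2·(-2) − (-1) + (-1) − (-1) = 5
  I: −2·[g]_I − [κ]_I + [f]_I − [μ]_I = −2·(0) − (-1) + (0) − (0) = 1
Net dimensions [M⁻³ L⁻¹ T⁵ I] ≠ [1] — not dimensionless.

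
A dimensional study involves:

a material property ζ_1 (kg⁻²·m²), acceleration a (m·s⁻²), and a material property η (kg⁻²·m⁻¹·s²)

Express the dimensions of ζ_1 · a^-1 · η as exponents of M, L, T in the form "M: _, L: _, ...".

Collect each base-dimension exponent across the product:
  M: (-2) − (0) + (-2) = -4
  L: (2) − (1) + (-1) = 0
  T: (0) − (-2) + (2) = 4
So the dimensions are [M⁻⁴ T⁴].

M: -4, L: 0, T: 4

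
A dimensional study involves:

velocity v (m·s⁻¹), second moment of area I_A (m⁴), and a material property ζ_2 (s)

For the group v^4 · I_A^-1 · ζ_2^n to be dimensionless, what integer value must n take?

4

Balance the T exponent: (1)·n from ζ_2, plus 4·(-1) − (0) = -4 from the rest, must sum to zero.
n − 4 = 0, so n = 4.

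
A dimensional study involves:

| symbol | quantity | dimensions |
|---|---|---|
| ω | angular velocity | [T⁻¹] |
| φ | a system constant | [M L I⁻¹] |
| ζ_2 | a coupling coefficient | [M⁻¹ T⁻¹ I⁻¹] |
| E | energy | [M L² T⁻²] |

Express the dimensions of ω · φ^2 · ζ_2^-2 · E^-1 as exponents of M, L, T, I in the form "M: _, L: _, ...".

M: 3, L: 0, T: 3, I: 0

Collect each base-dimension exponent across the product:
  M: (0) + 2·(1) − 2·(-1) − (1) = 3
  L: (0) + 2·(1) − 2·(0) − (2) = 0
  T: (-1) + 2·(0) − 2·(-1) − (-2) = 3
  I: (0) + 2·(-1) − 2·(-1) − (0) = 0
So the dimensions are [M³ T³].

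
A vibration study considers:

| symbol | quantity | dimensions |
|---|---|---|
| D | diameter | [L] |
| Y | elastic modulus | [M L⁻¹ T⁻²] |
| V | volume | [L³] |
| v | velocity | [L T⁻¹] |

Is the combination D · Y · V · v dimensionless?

no

Sum the exponent of each base dimension across the product:
  M: [D]_M + [Y]_M + [V]_M + [v]_M = (0) + (1) + (0) + (0) = 1
  L: [D]_L + [Y]_L + [V]_L + [v]_L = (1) + (-1) + (3) + (1) = 4
  T: [D]_T + [Y]_T + [V]_T + [v]_T = (0) + (-2) + (0) + (-1) = -3
Net dimensions [M L⁴ T⁻³] ≠ [1] — not dimensionless.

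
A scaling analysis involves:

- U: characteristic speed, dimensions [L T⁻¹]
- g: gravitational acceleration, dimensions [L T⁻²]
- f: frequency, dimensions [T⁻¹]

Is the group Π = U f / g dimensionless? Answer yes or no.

yes

Sum the exponent of each base dimension across the product:
  M: [U]_M − [g]_M + [f]_M = (0) − (0) + (0) = 0
  L: [U]_L − [g]_L + [f]_L = (1) − (1) + (0) = 0
  T: [U]_T − [g]_T + [f]_T = (-1) − (-2) + (-1) = 0
  Θ: [U]_Θ − [g]_Θ + [f]_Θ = (0) − (0) + (0) = 0
All base exponents vanish — dimensionless.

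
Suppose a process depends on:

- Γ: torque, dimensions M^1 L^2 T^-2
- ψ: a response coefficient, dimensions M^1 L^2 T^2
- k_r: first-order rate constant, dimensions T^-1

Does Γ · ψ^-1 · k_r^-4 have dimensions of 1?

Sum the exponent of each base dimension across the product:
  M: [Γ]_M − [ψ]_M − 4·[k_r]_M = (1) − (1) − 4·(0) = 0
  L: [Γ]_L − [ψ]_L − 4·[k_r]_L = (2) − (2) − 4·(0) = 0
  T: [Γ]_T − [ψ]_T − 4·[k_r]_T = (-2) − (2) − 4·(-1) = 0
All base exponents vanish — dimensionless.

yes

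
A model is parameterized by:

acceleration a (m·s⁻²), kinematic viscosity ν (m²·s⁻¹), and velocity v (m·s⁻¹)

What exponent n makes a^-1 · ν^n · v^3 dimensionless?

Balance the L exponent: (2)·n from ν, plus −(1) + 3·(1) = 2 from the rest, must sum to zero.
2n + 2 = 0, so n = -1.

-1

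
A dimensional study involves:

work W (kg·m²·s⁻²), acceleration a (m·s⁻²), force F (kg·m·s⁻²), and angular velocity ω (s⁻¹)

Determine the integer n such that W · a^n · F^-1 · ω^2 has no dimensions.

-1

Balance the L exponent: (1)·n from a, plus (2) − (1) + 2·(0) = 1 from the rest, must sum to zero.
n + 1 = 0, so n = -1.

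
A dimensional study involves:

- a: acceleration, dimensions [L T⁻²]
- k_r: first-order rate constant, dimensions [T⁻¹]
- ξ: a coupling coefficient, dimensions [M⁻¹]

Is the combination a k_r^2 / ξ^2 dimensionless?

no

Sum the exponent of each base dimension across the product:
  M: [a]_M + 2·[k_r]_M − 2·[ξ]_M = (0) + 2·(0) − 2·(-1) = 2
  L: [a]_L + 2·[k_r]_L − 2·[ξ]_L = (1) + 2·(0) − 2·(0) = 1
  T: [a]_T + 2·[k_r]_T − 2·[ξ]_T = (-2) + 2·(-1) − 2·(0) = -4
Net dimensions [M² L T⁻⁴] ≠ [1] — not dimensionless.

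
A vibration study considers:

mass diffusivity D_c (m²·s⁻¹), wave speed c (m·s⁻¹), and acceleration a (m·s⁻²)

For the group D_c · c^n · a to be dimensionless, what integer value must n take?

Balance the L exponent: (1)·n from c, plus (2) + (1) = 3 from the rest, must sum to zero.
n + 3 = 0, so n = -3.

-3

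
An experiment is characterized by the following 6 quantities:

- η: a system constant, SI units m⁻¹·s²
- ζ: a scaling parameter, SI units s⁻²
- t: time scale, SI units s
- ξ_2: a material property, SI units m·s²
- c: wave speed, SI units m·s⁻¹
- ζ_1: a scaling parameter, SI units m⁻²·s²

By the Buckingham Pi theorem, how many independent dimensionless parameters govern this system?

4

There are 6 variables and 2 base dimensions (L, T).
The dimension matrix has rank 2.
Independent dimensionless groups: 6 − 2 = 4.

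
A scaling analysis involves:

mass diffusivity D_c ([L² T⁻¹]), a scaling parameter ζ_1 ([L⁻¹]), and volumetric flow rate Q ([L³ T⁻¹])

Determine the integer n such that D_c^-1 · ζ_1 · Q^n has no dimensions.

Balance the L exponent: (3)·n from Q, plus −(2) + (-1) = -3 from the rest, must sum to zero.
3n − 3 = 0, so n = 1.

1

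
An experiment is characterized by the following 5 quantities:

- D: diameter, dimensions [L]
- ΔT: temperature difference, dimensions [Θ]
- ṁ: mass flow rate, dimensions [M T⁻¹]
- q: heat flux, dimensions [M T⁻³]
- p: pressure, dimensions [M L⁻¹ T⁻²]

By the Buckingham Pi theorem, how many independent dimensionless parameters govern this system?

1

There are 5 variables and 4 base dimensions (M, L, T, Θ).
The dimension matrix has rank 4.
Independent dimensionless groups: 5 − 4 = 1.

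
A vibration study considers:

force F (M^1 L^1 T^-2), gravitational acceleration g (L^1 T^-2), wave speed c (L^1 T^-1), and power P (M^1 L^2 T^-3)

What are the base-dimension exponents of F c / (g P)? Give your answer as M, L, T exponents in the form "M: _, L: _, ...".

M: 0, L: -1, T: 2

Collect each base-dimension exponent across the product:
  M: (1) − (0) + (0) − (1) = 0
  L: (1) − (1) + (1) − (2) = -1
  T: (-2) − (-2) + (-1) − (-3) = 2
So the dimensions are [L⁻¹ T²].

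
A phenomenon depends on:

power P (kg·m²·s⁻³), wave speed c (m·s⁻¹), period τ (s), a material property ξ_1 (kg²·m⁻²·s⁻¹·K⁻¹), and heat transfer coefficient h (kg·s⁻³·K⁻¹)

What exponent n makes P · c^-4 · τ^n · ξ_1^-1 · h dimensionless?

Balance the T exponent: (1)·n from τ, plus (-3) − 4·(-1) − (-1) + (-3) = -1 from the rest, must sum to zero.
n − 1 = 0, so n = 1.

1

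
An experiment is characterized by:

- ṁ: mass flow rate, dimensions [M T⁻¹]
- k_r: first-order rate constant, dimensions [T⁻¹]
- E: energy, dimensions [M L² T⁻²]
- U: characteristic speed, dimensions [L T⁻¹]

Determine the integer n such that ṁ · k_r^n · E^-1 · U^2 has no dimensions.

Balance the T exponent: (-1)·n from k_r, plus (-1) − (-2) + 2·(-1) = -1 from the rest, must sum to zero.
−n − 1 = 0, so n = -1.

-1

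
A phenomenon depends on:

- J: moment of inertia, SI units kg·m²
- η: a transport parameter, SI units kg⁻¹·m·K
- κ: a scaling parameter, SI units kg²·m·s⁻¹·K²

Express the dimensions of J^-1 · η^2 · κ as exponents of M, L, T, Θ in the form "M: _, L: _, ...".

M: -1, L: 1, T: -1, Θ: 4

Collect each base-dimension exponent across the product:
  M: −(1) + 2·(-1) + (2) = -1
  L: −(2) + 2·(1) + (1) = 1
  T: −(0) + 2·(0) + (-1) = -1
  Θ: −(0) + 2·(1) + (2) = 4
So the dimensions are [M⁻¹ L T⁻¹ Θ⁴].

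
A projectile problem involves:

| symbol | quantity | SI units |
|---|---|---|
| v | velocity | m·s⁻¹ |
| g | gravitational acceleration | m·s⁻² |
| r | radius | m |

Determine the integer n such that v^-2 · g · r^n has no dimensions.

Balance the L exponent: (1)·n from r, plus −2·(1) + (1) = -1 from the rest, must sum to zero.
n − 1 = 0, so n = 1.

1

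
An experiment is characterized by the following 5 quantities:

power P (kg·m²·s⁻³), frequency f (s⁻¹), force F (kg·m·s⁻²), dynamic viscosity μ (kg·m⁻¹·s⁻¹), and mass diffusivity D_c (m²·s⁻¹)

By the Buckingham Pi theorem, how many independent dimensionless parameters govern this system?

There are 5 variables and 3 base dimensions (M, L, T).
The dimension matrix has rank 3.
Independent dimensionless groups: 5 − 3 = 2.

2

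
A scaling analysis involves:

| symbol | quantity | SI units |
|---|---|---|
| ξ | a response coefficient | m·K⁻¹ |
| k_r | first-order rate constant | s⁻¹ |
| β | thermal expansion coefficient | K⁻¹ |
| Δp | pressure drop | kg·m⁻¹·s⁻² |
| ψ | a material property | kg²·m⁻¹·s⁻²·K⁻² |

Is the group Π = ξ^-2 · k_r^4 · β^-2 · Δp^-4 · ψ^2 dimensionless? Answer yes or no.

yes

Sum the exponent of each base dimension across the product:
  M: −2·[ξ]_M + 4·[k_r]_M − 2·[β]_M − 4·[Δp]_M + 2·[ψ]_M = −2·(0) + 4·(0) − 2·(0) − 4·(1) + 2·(2) = 0
  L: −2·[ξ]_L + 4·[k_r]_L − 2·[β]_L − 4·[Δp]_L + 2·[ψ]_L = −2·(1) + 4·(0) − 2·(0) − 4·(-1) + 2·(-1) = 0
  T: −2·[ξ]_T + 4·[k_r]_T − 2·[β]_T − 4·[Δp]_T + 2·[ψ]_T = −2·(0) + 4·(-1) − 2·(0) − 4·(-2) + 2·(-2) = 0
  Θ: −2·[ξ]_Θ + 4·[k_r]_Θ − 2·[β]_Θ − 4·[Δp]_Θ + 2·[ψ]_Θ = −2·(-1) + 4·(0) − 2·(-1) − 4·(0) + 2·(-2) = 0
All base exponents vanish — dimensionless.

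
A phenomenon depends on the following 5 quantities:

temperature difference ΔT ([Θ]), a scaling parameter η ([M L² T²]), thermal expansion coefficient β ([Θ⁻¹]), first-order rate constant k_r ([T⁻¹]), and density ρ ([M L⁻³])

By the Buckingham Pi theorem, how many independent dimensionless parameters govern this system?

There are 5 variables and 4 base dimensions (M, L, T, Θ).
The dimension matrix has rank 4.
Independent dimensionless groups: 5 − 4 = 1.

1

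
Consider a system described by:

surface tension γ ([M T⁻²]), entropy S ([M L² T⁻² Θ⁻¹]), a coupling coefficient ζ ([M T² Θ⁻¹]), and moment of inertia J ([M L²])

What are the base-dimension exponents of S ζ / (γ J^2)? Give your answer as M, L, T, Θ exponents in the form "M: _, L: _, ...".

Collect each base-dimension exponent across the product:
  M: −(1) + (1) + (1) − 2·(1) = -1
  L: −(0) + (2) + (0) − 2·(2) = -2
  T: −(-2) + (-2) + (2) − 2·(0) = 2
  Θ: −(0) + (-1) + (-1) − 2·(0) = -2
So the dimensions are [M⁻¹ L⁻² T² Θ⁻²].

M: -1, L: -2, T: 2, Θ: -2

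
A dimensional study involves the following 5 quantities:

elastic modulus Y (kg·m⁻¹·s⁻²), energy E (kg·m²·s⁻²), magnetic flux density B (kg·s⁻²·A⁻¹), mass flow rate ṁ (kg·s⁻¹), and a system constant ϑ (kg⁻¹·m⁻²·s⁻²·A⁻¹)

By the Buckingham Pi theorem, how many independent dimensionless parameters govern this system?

There are 5 variables and 4 base dimensions (M, L, T, I).
The dimension matrix has rank 4.
Independent dimensionless groups: 5 − 4 = 1.

1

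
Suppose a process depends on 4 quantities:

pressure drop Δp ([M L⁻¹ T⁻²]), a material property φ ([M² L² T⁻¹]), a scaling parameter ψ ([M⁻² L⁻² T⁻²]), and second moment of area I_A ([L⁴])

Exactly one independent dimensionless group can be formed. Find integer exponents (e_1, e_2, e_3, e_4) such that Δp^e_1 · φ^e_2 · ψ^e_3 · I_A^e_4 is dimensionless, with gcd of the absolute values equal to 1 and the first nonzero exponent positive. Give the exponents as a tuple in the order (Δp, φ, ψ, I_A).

(2, -2, -1, 1)

M: e_1·(1) + e_2·(2) + e_3·(-2) + e_4·(0) = 0
L: e_1·(-1) + e_2·(2) + e_3·(-2) + e_4·(4) = 0
T: e_1·(-2) + e_2·(-1) + e_3·(-2) + e_4·(0) = 0
Solving this homogeneous linear system for the smallest-integer solution (first nonzero entry positive) gives (2, -2, -1, 1).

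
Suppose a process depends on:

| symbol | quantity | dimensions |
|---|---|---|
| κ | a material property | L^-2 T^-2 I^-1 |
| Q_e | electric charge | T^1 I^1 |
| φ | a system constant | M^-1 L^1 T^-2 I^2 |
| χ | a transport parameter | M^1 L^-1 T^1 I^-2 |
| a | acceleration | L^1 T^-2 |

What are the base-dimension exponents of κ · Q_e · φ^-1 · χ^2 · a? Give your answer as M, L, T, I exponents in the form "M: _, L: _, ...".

M: 3, L: -4, T: 1, I: -6

Collect each base-dimension exponent across the product:
  M: (0) + (0) − (-1) + 2·(1) + (0) = 3
  L: (-2) + (0) − (1) + 2·(-1) + (1) = -4
  T: (-2) + (1) − (-2) + 2·(1) + (-2) = 1
  I: (-1) + (1) − (2) + 2·(-2) + (0) = -6
So the dimensions are [M³ L⁻⁴ T I⁻⁶].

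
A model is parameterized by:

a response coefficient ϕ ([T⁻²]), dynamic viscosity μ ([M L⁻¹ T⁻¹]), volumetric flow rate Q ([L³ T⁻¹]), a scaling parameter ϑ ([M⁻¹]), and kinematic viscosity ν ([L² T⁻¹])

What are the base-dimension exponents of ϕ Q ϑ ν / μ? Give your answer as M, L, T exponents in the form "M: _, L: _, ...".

Collect each base-dimension exponent across the product:
  M: (0) − (1) + (0) + (-1) + (0) = -2
  L: (0) − (-1) + (3) + (0) + (2) = 6
  T: (-2) − (-1) + (-1) + (0) + (-1) = -3
So the dimensions are [M⁻² L⁶ T⁻³].

M: -2, L: 6, T: -3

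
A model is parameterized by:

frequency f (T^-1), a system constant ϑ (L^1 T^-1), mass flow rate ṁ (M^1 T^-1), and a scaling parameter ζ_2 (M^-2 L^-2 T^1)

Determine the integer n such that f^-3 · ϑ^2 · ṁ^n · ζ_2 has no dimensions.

Balance the M exponent: (1)·n from ṁ, plus −3·(0) + 2·(0) + (-2) = -2 from the rest, must sum to zero.
n − 2 = 0, so n = 2.

2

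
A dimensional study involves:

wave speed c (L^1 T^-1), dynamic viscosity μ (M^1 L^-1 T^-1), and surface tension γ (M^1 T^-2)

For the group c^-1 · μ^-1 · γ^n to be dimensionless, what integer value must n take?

1

Balance the M exponent: (1)·n from γ, plus −(0) − (1) = -1 from the rest, must sum to zero.
n − 1 = 0, so n = 1.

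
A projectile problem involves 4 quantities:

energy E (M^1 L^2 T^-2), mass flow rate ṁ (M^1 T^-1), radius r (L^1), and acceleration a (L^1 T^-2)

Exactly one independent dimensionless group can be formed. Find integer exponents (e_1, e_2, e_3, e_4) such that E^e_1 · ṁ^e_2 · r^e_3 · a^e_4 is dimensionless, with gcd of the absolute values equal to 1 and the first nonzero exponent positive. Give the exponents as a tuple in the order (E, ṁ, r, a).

(2, -2, -3, -1)

M: e_1·(1) + e_2·(1) + e_3·(0) + e_4·(0) = 0
L: e_1·(2) + e_2·(0) + e_3·(1) + e_4·(1) = 0
T: e_1·(-2) + e_2·(-1) + e_3·(0) + e_4·(-2) = 0
Solving this homogeneous linear system for the smallest-integer solution (first nonzero entry positive) gives (2, -2, -3, -1).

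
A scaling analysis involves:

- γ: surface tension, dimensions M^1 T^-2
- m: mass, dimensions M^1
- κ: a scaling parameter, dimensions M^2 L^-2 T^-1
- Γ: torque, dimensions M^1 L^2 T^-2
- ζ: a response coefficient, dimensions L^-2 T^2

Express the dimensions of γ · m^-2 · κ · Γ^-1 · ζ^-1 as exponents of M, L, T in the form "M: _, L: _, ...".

Collect each base-dimension exponent across the product:
  M: (1) − 2·(1) + (2) − (1) − (0) = 0
  L: (0) − 2·(0) + (-2) − (2) − (-2) = -2
  T: (-2) − 2·(0) + (-1) − (-2) − (2) = -3
So the dimensions are [L⁻² T⁻³].

M: 0, L: -2, T: -3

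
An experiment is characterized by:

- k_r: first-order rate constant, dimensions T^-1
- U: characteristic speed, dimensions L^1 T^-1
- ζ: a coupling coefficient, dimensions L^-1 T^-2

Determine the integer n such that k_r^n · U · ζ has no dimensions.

Balance the T exponent: (-1)·n from k_r, plus (-1) + (-2) = -3 from the rest, must sum to zero.
−n − 3 = 0, so n = -3.

-3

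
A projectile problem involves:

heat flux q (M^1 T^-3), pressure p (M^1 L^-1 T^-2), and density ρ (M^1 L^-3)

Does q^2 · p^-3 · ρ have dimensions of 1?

yes

Sum the exponent of each base dimension across the product:
  M: 2·[q]_M − 3·[p]_M + [ρ]_M = 2·(1) − 3·(1) + (1) = 0
  L: 2·[q]_L − 3·[p]_L + [ρ]_L = 2·(0) − 3·(-1) + (-3) = 0
  T: 2·[q]_T − 3·[p]_T + [ρ]_T = 2·(-3) − 3·(-2) + (0) = 0
All base exponents vanish — dimensionless.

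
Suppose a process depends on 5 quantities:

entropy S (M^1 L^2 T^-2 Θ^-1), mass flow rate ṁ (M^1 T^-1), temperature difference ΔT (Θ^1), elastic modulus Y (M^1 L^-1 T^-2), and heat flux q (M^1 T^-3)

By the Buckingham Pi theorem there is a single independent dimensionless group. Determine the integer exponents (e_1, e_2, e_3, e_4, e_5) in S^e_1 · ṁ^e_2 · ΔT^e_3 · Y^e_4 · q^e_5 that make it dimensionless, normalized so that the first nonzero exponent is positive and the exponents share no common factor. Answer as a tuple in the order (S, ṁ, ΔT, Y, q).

M: e_1·(1) + e_2·(1) + e_3·(0) + e_4·(1) + e_5·(1) = 0
L: e_1·(2) + e_2·(0) + e_3·(0) + e_4·(-1) + e_5·(0) = 0
T: e_1·(-2) + e_2·(-1) + e_3·(0) + e_4·(-2) + e_5·(-3) = 0
Θ: e_1·(-1) + e_2·(0) + e_3·(1) + e_4·(0) + e_5·(0) = 0
Solving this homogeneous linear system for the smallest-integer solution (first nonzero entry positive) gives (2, -3, 2, 4, -3).

(2, -3, 2, 4, -3)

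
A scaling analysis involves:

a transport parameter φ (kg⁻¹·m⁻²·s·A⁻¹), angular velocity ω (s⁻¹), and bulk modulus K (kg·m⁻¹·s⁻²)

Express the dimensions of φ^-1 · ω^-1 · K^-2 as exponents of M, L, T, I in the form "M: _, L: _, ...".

M: -1, L: 4, T: 4, I: 1

Collect each base-dimension exponent across the product:
  M: −(-1) − (0) − 2·(1) = -1
  L: −(-2) − (0) − 2·(-1) = 4
  T: −(1) − (-1) − 2·(-2) = 4
  I: −(-1) − (0) − 2·(0) = 1
So the dimensions are [M⁻¹ L⁴ T⁴ I].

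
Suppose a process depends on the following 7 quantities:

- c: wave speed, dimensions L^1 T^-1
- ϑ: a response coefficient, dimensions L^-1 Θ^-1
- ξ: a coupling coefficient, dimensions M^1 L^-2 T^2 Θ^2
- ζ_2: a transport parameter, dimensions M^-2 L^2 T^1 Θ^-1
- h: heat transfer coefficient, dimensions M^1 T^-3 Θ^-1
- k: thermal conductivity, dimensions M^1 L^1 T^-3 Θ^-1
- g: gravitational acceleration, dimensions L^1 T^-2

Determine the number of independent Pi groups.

There are 7 variables and 4 base dimensions (M, L, T, Θ).
The dimension matrix has rank 4.
Independent dimensionless groups: 7 − 4 = 3.

3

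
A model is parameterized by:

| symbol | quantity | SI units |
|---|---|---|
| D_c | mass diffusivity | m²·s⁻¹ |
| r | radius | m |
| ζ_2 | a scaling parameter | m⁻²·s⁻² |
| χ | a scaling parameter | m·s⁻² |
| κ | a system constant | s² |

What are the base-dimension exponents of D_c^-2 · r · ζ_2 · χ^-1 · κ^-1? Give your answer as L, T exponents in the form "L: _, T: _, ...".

Collect each base-dimension exponent across the product:
  L: −2·(2) + (1) + (-2) − (1) − (0) = -6
  T: −2·(-1) + (0) + (-2) − (-2) − (2) = 0
So the dimensions are [L⁻⁶].

L: -6, T: 0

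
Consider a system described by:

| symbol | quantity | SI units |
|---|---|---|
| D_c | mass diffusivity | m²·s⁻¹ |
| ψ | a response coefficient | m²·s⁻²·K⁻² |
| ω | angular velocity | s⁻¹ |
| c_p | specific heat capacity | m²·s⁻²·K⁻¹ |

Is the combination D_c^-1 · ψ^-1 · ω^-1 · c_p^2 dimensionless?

Sum the exponent of each base dimension across the product:
  M: −[D_c]_M − [ψ]_M − [ω]_M + 2·[c_p]_M = −(0) − (0) − (0) + 2·(0) = 0
  L: −[D_c]_L − [ψ]_L − [ω]_L + 2·[c_p]_L = −(2) − (2) − (0) + 2·(2) = 0
  T: −[D_c]_T − [ψ]_T − [ω]_T + 2·[c_p]_T = −(-1) − (-2) − (-1) + 2·(-2) = 0
  Θ: −[D_c]_Θ − [ψ]_Θ − [ω]_Θ + 2·[c_p]_Θ = −(0) − (-2) − (0) + 2·(-1) = 0
All base exponents vanish — dimensionless.

yes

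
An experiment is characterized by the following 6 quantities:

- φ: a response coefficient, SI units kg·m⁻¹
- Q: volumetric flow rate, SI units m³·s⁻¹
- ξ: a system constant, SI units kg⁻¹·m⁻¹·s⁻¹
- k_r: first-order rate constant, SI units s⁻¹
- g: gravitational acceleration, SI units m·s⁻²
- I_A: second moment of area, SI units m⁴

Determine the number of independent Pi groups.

There are 6 variables and 3 base dimensions (M, L, T).
The dimension matrix has rank 3.
Independent dimensionless groups: 6 − 3 = 3.

3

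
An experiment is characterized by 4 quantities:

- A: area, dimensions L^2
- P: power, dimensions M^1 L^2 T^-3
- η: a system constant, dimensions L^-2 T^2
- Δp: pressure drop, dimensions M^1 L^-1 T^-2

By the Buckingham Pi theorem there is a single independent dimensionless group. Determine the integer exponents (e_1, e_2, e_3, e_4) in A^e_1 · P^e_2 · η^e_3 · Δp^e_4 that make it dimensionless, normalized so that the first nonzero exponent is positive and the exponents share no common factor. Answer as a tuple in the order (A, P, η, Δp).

(2, -2, -1, 2)

M: e_1·(0) + e_2·(1) + e_3·(0) + e_4·(1) = 0
L: e_1·(2) + e_2·(2) + e_3·(-2) + e_4·(-1) = 0
T: e_1·(0) + e_2·(-3) + e_3·(2) + e_4·(-2) = 0
Solving this homogeneous linear system for the smallest-integer solution (first nonzero entry positive) gives (2, -2, -1, 2).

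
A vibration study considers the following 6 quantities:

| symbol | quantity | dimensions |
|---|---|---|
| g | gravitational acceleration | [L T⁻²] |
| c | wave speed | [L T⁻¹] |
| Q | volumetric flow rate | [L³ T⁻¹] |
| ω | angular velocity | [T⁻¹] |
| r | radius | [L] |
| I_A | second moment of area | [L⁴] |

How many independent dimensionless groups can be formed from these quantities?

4

There are 6 variables and 2 base dimensions (L, T).
The dimension matrix has rank 2.
Independent dimensionless groups: 6 − 2 = 4.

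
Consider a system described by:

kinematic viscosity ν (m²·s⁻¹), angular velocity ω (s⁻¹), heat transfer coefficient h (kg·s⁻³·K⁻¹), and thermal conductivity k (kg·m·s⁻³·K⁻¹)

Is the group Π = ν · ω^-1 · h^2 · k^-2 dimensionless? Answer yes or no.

yes

Sum the exponent of each base dimension across the product:
  M: [ν]_M − [ω]_M + 2·[h]_M − 2·[k]_M = (0) − (0) + 2·(1) − 2·(1) = 0
  L: [ν]_L − [ω]_L + 2·[h]_L − 2·[k]_L = (2) − (0) + 2·(0) − 2·(1) = 0
  T: [ν]_T − [ω]_T + 2·[h]_T − 2·[k]_T = (-1) − (-1) + 2·(-3) − 2·(-3) = 0
  Θ: [ν]_Θ − [ω]_Θ + 2·[h]_Θ − 2·[k]_Θ = (0) − (0) + 2·(-1) − 2·(-1) = 0
All base exponents vanish — dimensionless.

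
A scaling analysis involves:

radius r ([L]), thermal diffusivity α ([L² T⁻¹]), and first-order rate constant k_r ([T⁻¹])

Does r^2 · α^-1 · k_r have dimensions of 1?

Sum the exponent of each base dimension across the product:
  L: 2·[r]_L − [α]_L + [k_r]_L = 2·(1) − (2) + (0) = 0
  T: 2·[r]_T − [α]_T + [k_r]_T = 2·(0) − (-1) + (-1) = 0
All base exponents vanish — dimensionless.

yes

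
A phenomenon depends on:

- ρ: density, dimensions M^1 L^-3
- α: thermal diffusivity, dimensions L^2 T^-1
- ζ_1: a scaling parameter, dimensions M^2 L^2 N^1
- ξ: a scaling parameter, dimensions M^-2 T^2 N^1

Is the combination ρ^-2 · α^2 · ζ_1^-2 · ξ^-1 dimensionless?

Sum the exponent of each base dimension across the product:
  M: −2·[ρ]_M + 2·[α]_M − 2·[ζ_1]_M − [ξ]_M = −2·(1) + 2·(0) − 2·(2) − (-2) = -4
  L: −2·[ρ]_L + 2·[α]_L − 2·[ζ_1]_L − [ξ]_L = −2·(-3) + 2·(2) − 2·(2) − (0) = 6
  T: −2·[ρ]_T + 2·[α]_T − 2·[ζ_1]_T − [ξ]_T = −2·(0) + 2·(-1) − 2·(0) − (2) = -4
  N: −2·[ρ]_N + 2·[α]_N − 2·[ζ_1]_N − [ξ]_N = −2·(0) + 2·(0) − 2·(1) − (1) = -3
Net dimensions [M⁻⁴ L⁶ T⁻⁴ N⁻³] ≠ [1] — not dimensionless.

no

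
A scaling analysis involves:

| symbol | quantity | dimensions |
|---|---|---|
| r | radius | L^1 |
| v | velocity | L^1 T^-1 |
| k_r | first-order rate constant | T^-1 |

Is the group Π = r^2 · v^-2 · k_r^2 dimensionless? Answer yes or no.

Sum the exponent of each base dimension across the product:
  M: 2·[r]_M − 2·[v]_M + 2·[k_r]_M = 2·(0) − 2·(0) + 2·(0) = 0
  L: 2·[r]_L − 2·[v]_L + 2·[k_r]_L = 2·(1) − 2·(1) + 2·(0) = 0
  T: 2·[r]_T − 2·[v]_T + 2·[k_r]_T = 2·(0) − 2·(-1) + 2·(-1) = 0
All base exponents vanish — dimensionless.

yes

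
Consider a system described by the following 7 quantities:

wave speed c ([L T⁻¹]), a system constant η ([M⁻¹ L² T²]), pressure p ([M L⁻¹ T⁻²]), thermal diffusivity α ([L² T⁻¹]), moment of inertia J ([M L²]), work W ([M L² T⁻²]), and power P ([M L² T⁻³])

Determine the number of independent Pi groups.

There are 7 variables and 3 base dimensions (M, L, T).
The dimension matrix has rank 3.
Independent dimensionless groups: 7 − 3 = 4.

4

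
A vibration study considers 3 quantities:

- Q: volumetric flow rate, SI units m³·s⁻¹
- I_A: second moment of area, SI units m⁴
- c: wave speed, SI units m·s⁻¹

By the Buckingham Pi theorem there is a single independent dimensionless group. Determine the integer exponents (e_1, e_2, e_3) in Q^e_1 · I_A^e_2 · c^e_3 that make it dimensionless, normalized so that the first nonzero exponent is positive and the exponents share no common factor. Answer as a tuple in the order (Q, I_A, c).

L: e_1·(3) + e_2·(4) + e_3·(1) = 0
T: e_1·(-1) + e_2·(0) + e_3·(-1) = 0
Solving this homogeneous linear system for the smallest-integer solution (first nonzero entry positive) gives (2, -1, -2).

(2, -1, -2)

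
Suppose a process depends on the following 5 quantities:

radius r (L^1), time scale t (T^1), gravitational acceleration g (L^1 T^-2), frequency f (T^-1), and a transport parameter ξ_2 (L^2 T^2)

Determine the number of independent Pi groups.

There are 5 variables and 2 base dimensions (L, T).
The dimension matrix has rank 2.
Independent dimensionless groups: 5 − 2 = 3.

3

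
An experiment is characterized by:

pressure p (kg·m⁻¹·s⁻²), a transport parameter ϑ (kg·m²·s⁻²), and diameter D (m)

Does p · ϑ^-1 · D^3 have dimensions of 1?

Sum the exponent of each base dimension across the product:
  M: [p]_M − [ϑ]_M + 3·[D]_M = (1) − (1) + 3·(0) = 0
  L: [p]_L − [ϑ]_L + 3·[D]_L = (-1) − (2) + 3·(1) = 0
  T: [p]_T − [ϑ]_T + 3·[D]_T = (-2) − (-2) + 3·(0) = 0
All base exponents vanish — dimensionless.

yes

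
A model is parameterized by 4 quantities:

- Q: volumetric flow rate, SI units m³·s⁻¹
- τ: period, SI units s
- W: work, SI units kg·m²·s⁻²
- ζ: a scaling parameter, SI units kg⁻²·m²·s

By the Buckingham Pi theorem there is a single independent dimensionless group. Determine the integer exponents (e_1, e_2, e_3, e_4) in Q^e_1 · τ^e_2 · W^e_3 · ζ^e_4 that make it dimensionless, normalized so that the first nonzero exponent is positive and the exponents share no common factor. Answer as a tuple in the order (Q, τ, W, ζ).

M: e_1·(0) + e_2·(0) + e_3·(1) + e_4·(-2) = 0
L: e_1·(3) + e_2·(0) + e_3·(2) + e_4·(2) = 0
T: e_1·(-1) + e_2·(1) + e_3·(-2) + e_4·(1) = 0
Solving this homogeneous linear system for the smallest-integer solution (first nonzero entry positive) gives (2, -1, -2, -1).

(2, -1, -2, -1)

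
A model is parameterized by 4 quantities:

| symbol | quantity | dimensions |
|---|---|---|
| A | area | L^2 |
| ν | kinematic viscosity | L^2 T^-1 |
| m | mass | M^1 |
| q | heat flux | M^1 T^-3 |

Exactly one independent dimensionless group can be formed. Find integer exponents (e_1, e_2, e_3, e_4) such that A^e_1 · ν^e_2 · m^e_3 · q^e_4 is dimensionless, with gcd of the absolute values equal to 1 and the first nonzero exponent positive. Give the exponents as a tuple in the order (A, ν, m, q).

(3, -3, -1, 1)

M: e_1·(0) + e_2·(0) + e_3·(1) + e_4·(1) = 0
L: e_1·(2) + e_2·(2) + e_3·(0) + e_4·(0) = 0
T: e_1·(0) + e_2·(-1) + e_3·(0) + e_4·(-3) = 0
Solving this homogeneous linear system for the smallest-integer solution (first nonzero entry positive) gives (3, -3, -1, 1).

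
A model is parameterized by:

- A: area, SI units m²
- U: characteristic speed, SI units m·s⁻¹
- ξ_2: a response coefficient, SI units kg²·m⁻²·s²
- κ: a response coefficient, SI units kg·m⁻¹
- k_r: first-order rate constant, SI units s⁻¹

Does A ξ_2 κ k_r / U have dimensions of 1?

Sum the exponent of each base dimension across the product:
  M: [A]_M − [U]_M + [ξ_2]_M + [κ]_M + [k_r]_M = (0) − (0) + (2) + (1) + (0) = 3
  L: [A]_L − [U]_L + [ξ_2]_L + [κ]_L + [k_r]_L = (2) − (1) + (-2) + (-1) + (0) = -2
  T: [A]_T − [U]_T + [ξ_2]_T + [κ]_T + [k_r]_T = (0) − (-1) + (2) + (0) + (-1) = 2
Net dimensions [M³ L⁻² T²] ≠ [1] — not dimensionless.

no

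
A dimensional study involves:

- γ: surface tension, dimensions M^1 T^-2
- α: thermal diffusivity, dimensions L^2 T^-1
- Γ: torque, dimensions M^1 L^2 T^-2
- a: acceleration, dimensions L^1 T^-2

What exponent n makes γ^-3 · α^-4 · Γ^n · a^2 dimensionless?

Balance the M exponent: (1)·n from Γ, plus −3·(1) − 4·(0) + 2·(0) = -3 from the rest, must sum to zero.
n − 3 = 0, so n = 3.

3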